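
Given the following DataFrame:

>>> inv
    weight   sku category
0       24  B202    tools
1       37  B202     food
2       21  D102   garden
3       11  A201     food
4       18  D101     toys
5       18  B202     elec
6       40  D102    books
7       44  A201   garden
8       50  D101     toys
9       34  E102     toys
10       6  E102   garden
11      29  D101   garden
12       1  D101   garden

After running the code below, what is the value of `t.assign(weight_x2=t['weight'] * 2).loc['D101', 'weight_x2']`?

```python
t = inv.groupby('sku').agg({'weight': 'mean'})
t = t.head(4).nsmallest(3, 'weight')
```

group by sku, mean of weight:
         weight
sku            
A201  27.500000
B202  26.333333
D101  24.500000
D102  30.500000
E102  20.000000
take first 4 rows:
         weight
sku            
A201  27.500000
B202  26.333333
D101  24.500000
D102  30.500000
take 3 rows with smallest weight:
         weight
sku            
D101  24.500000
B202  26.333333
A201  27.500000
add column weight_x2 = t['weight'] * 2:
         weight  weight_x2
sku                       
D101  24.500000  49.000000
B202  26.333333  52.666667
A201  27.500000  55.000000
Finally, value at row 'D101', column 'weight_x2' = 49.0.

49.0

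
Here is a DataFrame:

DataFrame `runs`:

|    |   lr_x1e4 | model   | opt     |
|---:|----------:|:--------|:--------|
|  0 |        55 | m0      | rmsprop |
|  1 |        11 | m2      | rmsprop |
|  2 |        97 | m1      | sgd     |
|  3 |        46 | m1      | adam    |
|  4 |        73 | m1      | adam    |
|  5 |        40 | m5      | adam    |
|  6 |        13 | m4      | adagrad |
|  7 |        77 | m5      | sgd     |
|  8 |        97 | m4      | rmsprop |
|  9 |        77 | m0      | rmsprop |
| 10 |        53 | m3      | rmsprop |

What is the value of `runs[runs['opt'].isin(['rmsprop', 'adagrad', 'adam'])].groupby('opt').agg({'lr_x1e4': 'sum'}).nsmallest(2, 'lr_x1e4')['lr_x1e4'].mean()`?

86.0

filter rows where opt in ['rmsprop', 'adagrad', 'adam']:
    lr_x1e4 model      opt
0        55    m0  rmsprop
1        11    m2  rmsprop
3        46    m1     adam
4        73    m1     adam
5        40    m5     adam
6        13    m4  adagrad
8        97    m4  rmsprop
9        77    m0  rmsprop
10       53    m3  rmsprop
group by opt, sum of lr_x1e4:
         lr_x1e4
opt             
adagrad       13
adam         159
rmsprop      293
take 2 rows with smallest lr_x1e4:
         lr_x1e4
opt             
adagrad       13
adam         159
Then the mean of column 'lr_x1e4': 86.0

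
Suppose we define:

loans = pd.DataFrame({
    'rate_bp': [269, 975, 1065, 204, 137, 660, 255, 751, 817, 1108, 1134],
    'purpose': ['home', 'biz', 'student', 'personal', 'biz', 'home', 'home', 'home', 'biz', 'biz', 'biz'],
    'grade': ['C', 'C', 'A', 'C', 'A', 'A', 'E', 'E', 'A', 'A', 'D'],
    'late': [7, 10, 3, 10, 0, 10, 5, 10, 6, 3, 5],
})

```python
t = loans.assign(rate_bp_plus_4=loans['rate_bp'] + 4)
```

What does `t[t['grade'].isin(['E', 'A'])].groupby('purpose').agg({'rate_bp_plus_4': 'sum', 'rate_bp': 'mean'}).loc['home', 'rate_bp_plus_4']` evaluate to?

add column rate_bp_plus_4 = loans['rate_bp'] + 4:
    rate_bp   purpose grade  late  rate_bp_plus_4
0       269      home     C     7             273
1       975       biz     C    10             979
2      1065   student     A     3            1069
3       204  personal     C    10             208
4       137       biz     A     0             141
5       660      home     A    10             664
6       255      home     E     5             259
7       751      home     E    10             755
8       817       biz     A     6             821
9      1108       biz     A     3            1112
10     1134       biz     D     5            1138
filter rows where grade in ['E', 'A']:
   rate_bp  purpose grade  late  rate_bp_plus_4
2     1065  student     A     3            1069
4      137      biz     A     0             141
5      660     home     A    10             664
6      255     home     E     5             259
7      751     home     E    10             755
8      817      biz     A     6             821
9     1108      biz     A     3            1112
group by purpose: sum(rate_bp_plus_4), mean(rate_bp):
         rate_bp_plus_4      rate_bp
purpose                             
biz                2074   687.333333
home               1678   555.333333
student            1069  1065.000000
Then the value at row 'home', column 'rate_bp_plus_4': 1678

1678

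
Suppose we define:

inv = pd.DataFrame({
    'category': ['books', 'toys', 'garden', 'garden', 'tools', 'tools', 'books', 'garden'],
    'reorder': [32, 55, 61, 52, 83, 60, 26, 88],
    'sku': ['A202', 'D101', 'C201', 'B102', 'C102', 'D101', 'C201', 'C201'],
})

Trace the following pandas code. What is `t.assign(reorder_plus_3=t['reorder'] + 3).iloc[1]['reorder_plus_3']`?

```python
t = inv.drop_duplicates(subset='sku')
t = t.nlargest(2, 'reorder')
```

drop duplicate sku (keep=first):
  category  reorder   sku
0    books       32  A202
1     toys       55  D101
2   garden       61  C201
3   garden       52  B102
4    tools       83  C102
take 2 rows with largest reorder:
  category  reorder   sku
4    tools       83  C102
2   garden       61  C201
add column reorder_plus_3 = t['reorder'] + 3:
  category  reorder   sku  reorder_plus_3
4    tools       83  C102              86
2   garden       61  C201              64
The value at position 1, column 'reorder_plus_3' is 64.

64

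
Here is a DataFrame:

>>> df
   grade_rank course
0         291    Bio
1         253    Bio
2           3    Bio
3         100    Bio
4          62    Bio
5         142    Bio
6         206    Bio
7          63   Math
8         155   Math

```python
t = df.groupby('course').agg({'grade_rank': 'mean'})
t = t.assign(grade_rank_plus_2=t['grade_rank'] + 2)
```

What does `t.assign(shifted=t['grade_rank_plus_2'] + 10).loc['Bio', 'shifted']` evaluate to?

163.0

group by course, mean of grade_rank:
        grade_rank
course            
Bio          151.0
Math         109.0
add column grade_rank_plus_2 = t['grade_rank'] + 2:
        grade_rank  grade_rank_plus_2
course                               
Bio          151.0              153.0
Math         109.0              111.0
add column shifted = t['grade_rank_plus_2'] + 10:
        grade_rank  grade_rank_plus_2  shifted
course                                        
Bio          151.0              153.0    163.0
Math         109.0              111.0    121.0
Finally, value at row 'Bio', column 'shifted' = 163.0.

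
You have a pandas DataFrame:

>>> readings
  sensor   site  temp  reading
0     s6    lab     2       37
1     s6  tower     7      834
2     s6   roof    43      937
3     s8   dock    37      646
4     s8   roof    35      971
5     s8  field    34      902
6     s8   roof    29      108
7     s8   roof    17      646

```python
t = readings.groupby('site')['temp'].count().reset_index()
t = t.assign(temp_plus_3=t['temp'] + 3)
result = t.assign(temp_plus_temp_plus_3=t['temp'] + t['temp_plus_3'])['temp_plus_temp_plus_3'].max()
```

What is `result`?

group by site, count of temp:
site
dock     1
field    1
lab      1
roof     4
tower    1
Name: temp, dtype: int64
reset_index():
    site  temp
0   dock     1
1  field     1
2    lab     1
3   roof     4
4  tower     1
add column temp_plus_3 = t['temp'] + 3:
    site  temp  temp_plus_3
0   dock     1            4
1  field     1            4
2    lab     1            4
3   roof     4            7
4  tower     1            4
add column temp_plus_temp_plus_3 = t['temp'] + t['temp_plus_3']:
    site  temp  temp_plus_3  temp_plus_temp_plus_3
0   dock     1            4                      5
1  field     1            4                      5
2    lab     1            4                      5
3   roof     4            7                     11
4  tower     1            4                      5

11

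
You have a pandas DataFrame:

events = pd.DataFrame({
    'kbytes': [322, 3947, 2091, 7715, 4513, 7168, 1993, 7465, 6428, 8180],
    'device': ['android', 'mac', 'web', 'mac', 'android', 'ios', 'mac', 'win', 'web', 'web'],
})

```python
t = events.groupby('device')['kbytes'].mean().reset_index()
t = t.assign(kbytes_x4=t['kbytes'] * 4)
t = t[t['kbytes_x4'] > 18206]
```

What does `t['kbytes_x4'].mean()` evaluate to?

group by device, mean of kbytes:
device
android    2417.500000
ios        7168.000000
mac        4551.666667
web        5566.333333
win        7465.000000
Name: kbytes, dtype: float64
reset_index():
    device       kbytes
0  android  2417.500000
1      ios  7168.000000
2      mac  4551.666667
3      web  5566.333333
4      win  7465.000000
add column kbytes_x4 = t['kbytes'] * 4:
    device       kbytes     kbytes_x4
0  android  2417.500000   9670.000000
1      ios  7168.000000  28672.000000
2      mac  4551.666667  18206.666667
3      web  5566.333333  22265.333333
4      win  7465.000000  29860.000000
filter rows where kbytes_x4 > 18206:
  device       kbytes     kbytes_x4
1    ios  7168.000000  28672.000000
2    mac  4551.666667  18206.666667
3    web  5566.333333  22265.333333
4    win  7465.000000  29860.000000
mean of column 'kbytes_x4' → 24751.0

24751.0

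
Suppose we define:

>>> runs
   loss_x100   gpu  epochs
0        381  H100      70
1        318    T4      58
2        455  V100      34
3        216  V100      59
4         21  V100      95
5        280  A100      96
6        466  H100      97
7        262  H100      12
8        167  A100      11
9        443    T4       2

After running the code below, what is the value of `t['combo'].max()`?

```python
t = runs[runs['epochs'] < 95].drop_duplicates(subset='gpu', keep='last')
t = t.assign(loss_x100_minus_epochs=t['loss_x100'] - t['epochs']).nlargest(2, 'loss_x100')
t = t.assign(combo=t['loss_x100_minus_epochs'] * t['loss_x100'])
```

195363

filter rows where epochs < 95:
   loss_x100   gpu  epochs
0        381  H100      70
1        318    T4      58
2        455  V100      34
3        216  V100      59
7        262  H100      12
8        167  A100      11
9        443    T4       2
drop duplicate gpu (keep=last):
   loss_x100   gpu  epochs
3        216  V100      59
7        262  H100      12
8        167  A100      11
9        443    T4       2
add column loss_x100_minus_epochs = t['loss_x100'] - t['epochs']:
   loss_x100   gpu  epochs  loss_x100_minus_epochs
3        216  V100      59                     157
7        262  H100      12                     250
8        167  A100      11                     156
9        443    T4       2                     441
take 2 rows with largest loss_x100:
   loss_x100   gpu  epochs  loss_x100_minus_epochs
9        443    T4       2                     441
7        262  H100      12                     250
add column combo = t['loss_x100_minus_epochs'] * t['loss_x100']:
   loss_x100   gpu  epochs  loss_x100_minus_epochs   combo
9        443    T4       2                     441  195363
7        262  H100      12                     250   65500
So max() = 195363.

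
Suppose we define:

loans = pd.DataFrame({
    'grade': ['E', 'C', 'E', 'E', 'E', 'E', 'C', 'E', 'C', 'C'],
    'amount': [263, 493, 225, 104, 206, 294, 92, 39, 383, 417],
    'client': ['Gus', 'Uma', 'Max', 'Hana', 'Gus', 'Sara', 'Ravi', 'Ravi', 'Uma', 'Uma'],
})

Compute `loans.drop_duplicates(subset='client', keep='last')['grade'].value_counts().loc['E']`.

5

drop duplicate client (keep=last):
  grade  amount client
2     E     225    Max
3     E     104   Hana
4     E     206    Gus
5     E     294   Sara
7     E      39   Ravi
9     C     417    Uma
value_counts of grade:
grade
E    5
C    1
Name: count, dtype: int64
The value at index 'E' is 5.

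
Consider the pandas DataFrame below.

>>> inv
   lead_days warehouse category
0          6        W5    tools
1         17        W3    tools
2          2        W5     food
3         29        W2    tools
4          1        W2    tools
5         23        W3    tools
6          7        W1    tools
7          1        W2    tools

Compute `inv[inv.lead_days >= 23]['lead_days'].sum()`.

52

filter rows where lead_days >= 23:
   lead_days warehouse category
3         29        W2    tools
5         23        W3    tools
Then the sum of column 'lead_days': 52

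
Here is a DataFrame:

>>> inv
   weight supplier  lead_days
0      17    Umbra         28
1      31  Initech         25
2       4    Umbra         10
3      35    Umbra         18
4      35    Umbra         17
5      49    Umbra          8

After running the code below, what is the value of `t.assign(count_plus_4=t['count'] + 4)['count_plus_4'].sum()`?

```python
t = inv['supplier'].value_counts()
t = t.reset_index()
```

value_counts of supplier:
supplier
Umbra      5
Initech    1
Name: count, dtype: int64
reset_index():
  supplier  count
0    Umbra      5
1  Initech      1
add column count_plus_4 = t['count'] + 4:
  supplier  count  count_plus_4
0    Umbra      5             9
1  Initech      1             5
Reading off the sum of column 'count_plus_4', we get 14.

14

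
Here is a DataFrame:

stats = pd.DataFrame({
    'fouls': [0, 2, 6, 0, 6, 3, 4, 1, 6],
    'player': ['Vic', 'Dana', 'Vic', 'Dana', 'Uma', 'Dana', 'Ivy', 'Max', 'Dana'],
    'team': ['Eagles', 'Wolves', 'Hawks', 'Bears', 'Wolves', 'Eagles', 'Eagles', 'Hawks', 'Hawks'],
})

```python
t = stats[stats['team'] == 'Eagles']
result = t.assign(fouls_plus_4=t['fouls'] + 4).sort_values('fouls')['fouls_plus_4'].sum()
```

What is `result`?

filter rows where team == 'Eagles':
   fouls player    team
0      0    Vic  Eagles
5      3   Dana  Eagles
6      4    Ivy  Eagles
add column fouls_plus_4 = t['fouls'] + 4:
   fouls player    team  fouls_plus_4
0      0    Vic  Eagles             4
5      3   Dana  Eagles             7
6      4    Ivy  Eagles             8
sort by fouls:
   fouls player    team  fouls_plus_4
0      0    Vic  Eagles             4
5      3   Dana  Eagles             7
6      4    Ivy  Eagles             8
Then the sum of column 'fouls_plus_4': 19

19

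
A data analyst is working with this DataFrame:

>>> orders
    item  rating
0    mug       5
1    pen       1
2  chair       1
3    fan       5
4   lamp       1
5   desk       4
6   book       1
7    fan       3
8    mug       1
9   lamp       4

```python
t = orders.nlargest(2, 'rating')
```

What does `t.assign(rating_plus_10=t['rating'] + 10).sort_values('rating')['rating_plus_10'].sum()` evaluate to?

take 2 rows with largest rating:
  item  rating
0  mug       5
3  fan       5
add column rating_plus_10 = t['rating'] + 10:
  item  rating  rating_plus_10
0  mug       5              15
3  fan       5              15
sort by rating:
  item  rating  rating_plus_10
0  mug       5              15
3  fan       5              15
Taking the sum of column 'rating_plus_10' gives 30.

30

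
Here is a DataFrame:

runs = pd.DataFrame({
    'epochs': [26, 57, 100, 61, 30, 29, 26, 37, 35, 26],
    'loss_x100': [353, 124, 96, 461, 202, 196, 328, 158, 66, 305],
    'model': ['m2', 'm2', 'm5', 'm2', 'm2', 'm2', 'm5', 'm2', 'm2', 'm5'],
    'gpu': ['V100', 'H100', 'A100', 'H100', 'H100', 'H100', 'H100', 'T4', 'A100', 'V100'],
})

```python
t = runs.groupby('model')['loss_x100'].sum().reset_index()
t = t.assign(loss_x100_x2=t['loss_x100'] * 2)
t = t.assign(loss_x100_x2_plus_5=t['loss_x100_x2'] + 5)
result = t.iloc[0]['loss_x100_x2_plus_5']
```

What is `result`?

3125

group by model, sum of loss_x100:
model
m2    1560
m5     729
Name: loss_x100, dtype: int64
reset_index():
  model  loss_x100
0    m2       1560
1    m5        729
add column loss_x100_x2 = t['loss_x100'] * 2:
  model  loss_x100  loss_x100_x2
0    m2       1560          3120
1    m5        729          1458
add column loss_x100_x2_plus_5 = t['loss_x100_x2'] + 5:
  model  loss_x100  loss_x100_x2  loss_x100_x2_plus_5
0    m2       1560          3120                 3125
1    m5        729          1458                 1463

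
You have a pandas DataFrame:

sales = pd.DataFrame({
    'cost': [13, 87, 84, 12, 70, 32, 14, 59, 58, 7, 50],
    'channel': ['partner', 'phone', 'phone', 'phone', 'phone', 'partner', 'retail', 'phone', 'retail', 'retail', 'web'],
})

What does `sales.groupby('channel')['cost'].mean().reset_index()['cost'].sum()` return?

161.233333333

group by channel, mean of cost:
channel
partner    22.500000
phone      62.400000
retail     26.333333
web        50.000000
Name: cost, dtype: float64
reset_index():
   channel       cost
0  partner  22.500000
1    phone  62.400000
2   retail  26.333333
3      web  50.000000
Then the sum of column 'cost': 161.233333333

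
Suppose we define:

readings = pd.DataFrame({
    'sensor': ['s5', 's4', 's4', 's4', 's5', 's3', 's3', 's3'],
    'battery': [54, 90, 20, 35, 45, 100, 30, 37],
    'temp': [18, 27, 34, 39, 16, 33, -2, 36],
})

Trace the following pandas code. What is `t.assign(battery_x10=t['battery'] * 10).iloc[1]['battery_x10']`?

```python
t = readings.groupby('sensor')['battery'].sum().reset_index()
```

1450

group by sensor, sum of battery:
sensor
s3    167
s4    145
s5     99
Name: battery, dtype: int64
reset_index():
  sensor  battery
0     s3      167
1     s4      145
2     s5       99
add column battery_x10 = t['battery'] * 10:
  sensor  battery  battery_x10
0     s3      167         1670
1     s4      145         1450
2     s5       99          990
The value at position 1, column 'battery_x10' is 1450.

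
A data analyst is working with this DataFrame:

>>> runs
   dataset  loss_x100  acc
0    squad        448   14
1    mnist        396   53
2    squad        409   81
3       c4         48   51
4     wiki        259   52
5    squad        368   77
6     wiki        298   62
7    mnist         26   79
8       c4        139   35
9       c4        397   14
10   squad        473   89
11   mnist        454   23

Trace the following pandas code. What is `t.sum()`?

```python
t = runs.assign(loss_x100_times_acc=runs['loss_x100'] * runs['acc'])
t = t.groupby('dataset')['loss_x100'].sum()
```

3715

add column loss_x100_times_acc = runs['loss_x100'] * runs['acc']:
   dataset  loss_x100  acc  loss_x100_times_acc
0    squad        448   14                 6272
1    mnist        396   53                20988
2    squad        409   81                33129
3       c4         48   51                 2448
4     wiki        259   52                13468
5    squad        368   77                28336
6     wiki        298   62                18476
7    mnist         26   79                 2054
8       c4        139   35                 4865
9       c4        397   14                 5558
10   squad        473   89                42097
11   mnist        454   23                10442
group by dataset, sum of loss_x100:
dataset
c4        584
mnist     876
squad    1698
wiki      557
Name: loss_x100, dtype: int64
Reading off the sum of the resulting series, we get 3715.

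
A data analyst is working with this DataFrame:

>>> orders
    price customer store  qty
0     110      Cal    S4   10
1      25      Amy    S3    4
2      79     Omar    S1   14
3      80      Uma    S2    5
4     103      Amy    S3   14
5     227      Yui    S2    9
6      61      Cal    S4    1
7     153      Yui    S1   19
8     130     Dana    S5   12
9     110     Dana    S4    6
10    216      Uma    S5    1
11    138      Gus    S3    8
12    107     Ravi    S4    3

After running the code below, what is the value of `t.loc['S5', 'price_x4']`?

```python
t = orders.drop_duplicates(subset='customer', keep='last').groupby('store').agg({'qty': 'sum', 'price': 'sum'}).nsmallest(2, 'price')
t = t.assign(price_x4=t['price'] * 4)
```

drop duplicate customer (keep=last):
    price customer store  qty
2      79     Omar    S1   14
4     103      Amy    S3   14
6      61      Cal    S4    1
7     153      Yui    S1   19
9     110     Dana    S4    6
10    216      Uma    S5    1
11    138      Gus    S3    8
12    107     Ravi    S4    3
group by store: sum(qty), sum(price):
       qty  price
store            
S1      33    232
S3      22    241
S4      10    278
S5       1    216
take 2 rows with smallest price:
       qty  price
store            
S5       1    216
S1      33    232
add column price_x4 = t['price'] * 4:
       qty  price  price_x4
store                      
S5       1    216       864
S1      33    232       928
Taking the value at row 'S5', column 'price_x4' gives 864.

864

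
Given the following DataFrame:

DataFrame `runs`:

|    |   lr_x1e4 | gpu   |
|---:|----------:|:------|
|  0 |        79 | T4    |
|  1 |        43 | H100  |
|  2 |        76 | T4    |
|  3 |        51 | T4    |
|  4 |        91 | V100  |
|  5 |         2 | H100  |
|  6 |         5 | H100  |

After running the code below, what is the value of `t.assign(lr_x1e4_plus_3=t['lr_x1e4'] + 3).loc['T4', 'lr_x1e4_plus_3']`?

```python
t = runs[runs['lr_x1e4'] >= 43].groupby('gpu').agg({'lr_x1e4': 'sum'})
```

209

filter rows where lr_x1e4 >= 43:
   lr_x1e4   gpu
0       79    T4
1       43  H100
2       76    T4
3       51    T4
4       91  V100
group by gpu, sum of lr_x1e4:
      lr_x1e4
gpu          
H100       43
T4        206
V100       91
add column lr_x1e4_plus_3 = t['lr_x1e4'] + 3:
      lr_x1e4  lr_x1e4_plus_3
gpu                          
H100       43              46
T4        206             209
V100       91              94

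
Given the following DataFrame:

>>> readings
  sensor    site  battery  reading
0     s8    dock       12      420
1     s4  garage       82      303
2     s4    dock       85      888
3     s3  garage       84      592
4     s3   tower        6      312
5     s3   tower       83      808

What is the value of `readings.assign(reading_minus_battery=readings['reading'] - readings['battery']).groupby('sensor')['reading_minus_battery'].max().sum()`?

add column reading_minus_battery = readings['reading'] - readings['battery']:
  sensor    site  battery  reading  reading_minus_battery
0     s8    dock       12      420                    408
1     s4  garage       82      303                    221
2     s4    dock       85      888                    803
3     s3  garage       84      592                    508
4     s3   tower        6      312                    306
5     s3   tower       83      808                    725
group by sensor, max of reading_minus_battery:
sensor
s3    725
s4    803
s8    408
Name: reading_minus_battery, dtype: int64
Hence 1936.

1936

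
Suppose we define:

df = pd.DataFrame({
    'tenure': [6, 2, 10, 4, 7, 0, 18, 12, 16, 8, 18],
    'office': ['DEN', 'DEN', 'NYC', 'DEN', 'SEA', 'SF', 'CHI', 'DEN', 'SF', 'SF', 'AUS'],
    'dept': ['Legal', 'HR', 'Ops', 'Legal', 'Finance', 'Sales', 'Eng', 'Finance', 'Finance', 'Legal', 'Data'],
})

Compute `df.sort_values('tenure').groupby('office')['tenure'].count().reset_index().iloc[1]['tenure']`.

1

sort by tenure:
    tenure office     dept
5        0     SF    Sales
1        2    DEN       HR
3        4    DEN    Legal
0        6    DEN    Legal
4        7    SEA  Finance
9        8     SF    Legal
2       10    NYC      Ops
7       12    DEN  Finance
8       16     SF  Finance
6       18    CHI      Eng
10      18    AUS     Data
group by office, count of tenure:
office
AUS    1
CHI    1
DEN    4
NYC    1
SEA    1
SF     3
Name: tenure, dtype: int64
reset_index():
  office  tenure
0    AUS       1
1    CHI       1
2    DEN       4
3    NYC       1
4    SEA       1
5     SF       3
Finally, value at position 1, column 'tenure' = 1.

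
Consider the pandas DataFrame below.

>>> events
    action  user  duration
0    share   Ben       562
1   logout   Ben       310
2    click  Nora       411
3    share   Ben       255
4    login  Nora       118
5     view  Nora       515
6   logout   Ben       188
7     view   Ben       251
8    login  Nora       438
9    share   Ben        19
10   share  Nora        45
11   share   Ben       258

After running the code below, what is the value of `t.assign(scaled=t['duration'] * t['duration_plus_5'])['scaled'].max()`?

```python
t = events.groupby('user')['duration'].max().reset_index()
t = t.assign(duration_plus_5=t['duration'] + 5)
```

318654

group by user, max of duration:
user
Ben     562
Nora    515
Name: duration, dtype: int64
reset_index():
   user  duration
0   Ben       562
1  Nora       515
add column duration_plus_5 = t['duration'] + 5:
   user  duration  duration_plus_5
0   Ben       562              567
1  Nora       515              520
add column scaled = t['duration'] * t['duration_plus_5']:
   user  duration  duration_plus_5  scaled
0   Ben       562              567  318654
1  Nora       515              520  267800
Finally, max of column 'scaled' = 318654.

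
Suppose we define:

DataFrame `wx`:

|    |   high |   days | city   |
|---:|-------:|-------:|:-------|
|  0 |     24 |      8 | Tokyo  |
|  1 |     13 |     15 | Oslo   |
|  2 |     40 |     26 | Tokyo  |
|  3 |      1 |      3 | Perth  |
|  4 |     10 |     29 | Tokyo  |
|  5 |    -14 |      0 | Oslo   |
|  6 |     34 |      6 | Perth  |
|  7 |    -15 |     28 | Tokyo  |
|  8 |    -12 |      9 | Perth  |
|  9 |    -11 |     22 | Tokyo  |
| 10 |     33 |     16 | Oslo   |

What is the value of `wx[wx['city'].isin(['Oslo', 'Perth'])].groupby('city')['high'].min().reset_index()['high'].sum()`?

filter rows where city in ['Oslo', 'Perth']:
    high  days   city
1     13    15   Oslo
3      1     3  Perth
5    -14     0   Oslo
6     34     6  Perth
8    -12     9  Perth
10    33    16   Oslo
group by city, min of high:
city
Oslo    -14
Perth   -12
Name: high, dtype: int64
reset_index():
    city  high
0   Oslo   -14
1  Perth   -12

-26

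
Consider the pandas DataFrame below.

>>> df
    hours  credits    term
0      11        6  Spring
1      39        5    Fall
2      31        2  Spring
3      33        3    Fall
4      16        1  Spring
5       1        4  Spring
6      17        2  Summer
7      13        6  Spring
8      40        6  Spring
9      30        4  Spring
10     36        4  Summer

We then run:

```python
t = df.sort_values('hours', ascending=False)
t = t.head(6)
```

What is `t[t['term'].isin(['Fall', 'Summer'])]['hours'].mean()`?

36.0

sort by hours descending:
    hours  credits    term
8      40        6  Spring
1      39        5    Fall
10     36        4  Summer
3      33        3    Fall
2      31        2  Spring
9      30        4  Spring
6      17        2  Summer
4      16        1  Spring
7      13        6  Spring
0      11        6  Spring
5       1        4  Spring
take first 6 rows:
    hours  credits    term
8      40        6  Spring
1      39        5    Fall
10     36        4  Summer
3      33        3    Fall
2      31        2  Spring
9      30        4  Spring
filter rows where term in ['Fall', 'Summer']:
    hours  credits    term
1      39        5    Fall
10     36        4  Summer
3      33        3    Fall
Finally, mean of column 'hours' = 36.0.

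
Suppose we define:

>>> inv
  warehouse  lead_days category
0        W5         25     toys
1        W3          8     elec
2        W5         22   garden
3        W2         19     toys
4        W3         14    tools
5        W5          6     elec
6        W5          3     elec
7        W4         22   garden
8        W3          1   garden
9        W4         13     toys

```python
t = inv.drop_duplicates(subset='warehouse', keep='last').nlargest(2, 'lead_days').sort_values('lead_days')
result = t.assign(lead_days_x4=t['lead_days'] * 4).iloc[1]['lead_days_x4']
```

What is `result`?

76

drop duplicate warehouse (keep=last):
  warehouse  lead_days category
3        W2         19     toys
6        W5          3     elec
8        W3          1   garden
9        W4         13     toys
take 2 rows with largest lead_days:
  warehouse  lead_days category
3        W2         19     toys
9        W4         13     toys
sort by lead_days:
  warehouse  lead_days category
9        W4         13     toys
3        W2         19     toys
add column lead_days_x4 = t['lead_days'] * 4:
  warehouse  lead_days category  lead_days_x4
9        W4         13     toys            52
3        W2         19     toys            76
So iloc[1]['lead_days_x4'] = 76.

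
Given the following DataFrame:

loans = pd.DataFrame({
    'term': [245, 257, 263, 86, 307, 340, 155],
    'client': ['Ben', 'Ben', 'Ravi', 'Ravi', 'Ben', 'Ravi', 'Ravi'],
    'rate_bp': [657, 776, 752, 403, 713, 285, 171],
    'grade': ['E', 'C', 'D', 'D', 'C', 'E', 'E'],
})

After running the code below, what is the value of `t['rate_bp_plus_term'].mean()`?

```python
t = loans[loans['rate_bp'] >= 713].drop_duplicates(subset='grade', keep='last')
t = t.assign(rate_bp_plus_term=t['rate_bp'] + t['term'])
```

filter rows where rate_bp >= 713:
   term client  rate_bp grade
1   257    Ben      776     C
2   263   Ravi      752     D
4   307    Ben      713     C
drop duplicate grade (keep=last):
   term client  rate_bp grade
2   263   Ravi      752     D
4   307    Ben      713     C
add column rate_bp_plus_term = t['rate_bp'] + t['term']:
   term client  rate_bp grade  rate_bp_plus_term
2   263   Ravi      752     D               1015
4   307    Ben      713     C               1020
The mean of column 'rate_bp_plus_term' is 1017.5.

1017.5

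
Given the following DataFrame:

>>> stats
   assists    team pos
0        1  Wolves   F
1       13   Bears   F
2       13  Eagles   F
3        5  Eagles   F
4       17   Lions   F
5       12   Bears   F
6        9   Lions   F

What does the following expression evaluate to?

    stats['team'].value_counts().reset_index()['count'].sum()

value_counts of team:
team
Bears     2
Eagles    2
Lions     2
Wolves    1
Name: count, dtype: int64
reset_index():
     team  count
0   Bears      2
1  Eagles      2
2   Lions      2
3  Wolves      1

7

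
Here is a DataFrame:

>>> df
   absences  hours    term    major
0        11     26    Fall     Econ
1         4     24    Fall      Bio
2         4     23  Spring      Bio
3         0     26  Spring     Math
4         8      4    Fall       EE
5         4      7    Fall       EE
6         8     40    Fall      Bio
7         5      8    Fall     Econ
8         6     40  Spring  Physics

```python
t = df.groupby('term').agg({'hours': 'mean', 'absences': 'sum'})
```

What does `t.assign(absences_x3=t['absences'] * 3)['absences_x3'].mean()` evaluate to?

75.0

group by term: mean(hours), sum(absences):
            hours  absences
term                       
Fall    18.166667        40
Spring  29.666667        10
add column absences_x3 = t['absences'] * 3:
            hours  absences  absences_x3
term                                    
Fall    18.166667        40          120
Spring  29.666667        10           30
Finally, mean of column 'absences_x3' = 75.0.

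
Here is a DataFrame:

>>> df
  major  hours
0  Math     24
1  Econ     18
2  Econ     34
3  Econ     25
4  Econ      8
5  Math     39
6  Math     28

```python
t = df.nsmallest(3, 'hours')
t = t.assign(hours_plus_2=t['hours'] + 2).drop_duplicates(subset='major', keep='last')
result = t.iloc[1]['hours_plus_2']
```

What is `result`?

take 3 rows with smallest hours:
  major  hours
4  Econ      8
1  Econ     18
0  Math     24
add column hours_plus_2 = t['hours'] + 2:
  major  hours  hours_plus_2
4  Econ      8            10
1  Econ     18            20
0  Math     24            26
drop duplicate major (keep=last):
  major  hours  hours_plus_2
1  Econ     18            20
0  Math     24            26

26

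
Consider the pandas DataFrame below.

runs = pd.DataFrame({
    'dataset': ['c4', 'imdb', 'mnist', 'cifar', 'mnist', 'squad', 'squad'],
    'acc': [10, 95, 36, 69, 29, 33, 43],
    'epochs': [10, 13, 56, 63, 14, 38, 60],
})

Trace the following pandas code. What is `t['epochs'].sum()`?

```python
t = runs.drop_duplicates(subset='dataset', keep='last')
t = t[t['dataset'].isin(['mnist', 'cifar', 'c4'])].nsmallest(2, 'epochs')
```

drop duplicate dataset (keep=last):
  dataset  acc  epochs
0      c4   10      10
1    imdb   95      13
3   cifar   69      63
4   mnist   29      14
6   squad   43      60
filter rows where dataset in ['mnist', 'cifar', 'c4']:
  dataset  acc  epochs
0      c4   10      10
3   cifar   69      63
4   mnist   29      14
take 2 rows with smallest epochs:
  dataset  acc  epochs
0      c4   10      10
4   mnist   29      14
Reading off the sum of column 'epochs', we get 24.

24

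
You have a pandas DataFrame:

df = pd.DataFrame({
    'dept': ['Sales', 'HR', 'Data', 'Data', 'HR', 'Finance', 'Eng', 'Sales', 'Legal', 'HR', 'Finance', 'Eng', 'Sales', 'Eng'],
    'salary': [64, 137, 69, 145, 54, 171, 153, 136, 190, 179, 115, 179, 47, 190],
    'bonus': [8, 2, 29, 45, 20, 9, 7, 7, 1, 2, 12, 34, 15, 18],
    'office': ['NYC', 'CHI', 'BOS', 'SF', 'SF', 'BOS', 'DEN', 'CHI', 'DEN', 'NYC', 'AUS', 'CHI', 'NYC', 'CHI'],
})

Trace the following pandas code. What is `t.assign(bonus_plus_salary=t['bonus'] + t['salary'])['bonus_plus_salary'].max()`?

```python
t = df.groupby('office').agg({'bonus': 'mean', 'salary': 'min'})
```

group by office: mean(bonus), min(salary):
            bonus  salary
office                   
AUS     12.000000     115
BOS     19.000000      69
CHI     15.250000     136
DEN      4.000000     153
NYC      8.333333      47
SF      32.500000      54
add column bonus_plus_salary = t['bonus'] + t['salary']:
            bonus  salary  bonus_plus_salary
office                                      
AUS     12.000000     115         127.000000
BOS     19.000000      69          88.000000
CHI     15.250000     136         151.250000
DEN      4.000000     153         157.000000
NYC      8.333333      47          55.333333
SF      32.500000      54          86.500000
Taking the max of column 'bonus_plus_salary' gives 157.0.

157.0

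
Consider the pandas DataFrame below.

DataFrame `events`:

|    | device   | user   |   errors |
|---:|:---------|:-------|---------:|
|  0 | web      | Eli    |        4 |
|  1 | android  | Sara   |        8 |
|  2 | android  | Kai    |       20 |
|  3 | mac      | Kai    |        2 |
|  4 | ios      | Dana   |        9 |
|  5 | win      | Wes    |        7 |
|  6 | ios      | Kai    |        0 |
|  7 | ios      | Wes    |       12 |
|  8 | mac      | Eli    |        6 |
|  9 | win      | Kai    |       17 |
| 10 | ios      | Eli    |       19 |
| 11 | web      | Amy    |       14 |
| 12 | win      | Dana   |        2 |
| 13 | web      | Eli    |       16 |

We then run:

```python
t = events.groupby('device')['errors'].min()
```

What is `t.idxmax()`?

group by device, min of errors:
device
android    8
ios        0
mac        2
web        4
win        2
Name: errors, dtype: int64

android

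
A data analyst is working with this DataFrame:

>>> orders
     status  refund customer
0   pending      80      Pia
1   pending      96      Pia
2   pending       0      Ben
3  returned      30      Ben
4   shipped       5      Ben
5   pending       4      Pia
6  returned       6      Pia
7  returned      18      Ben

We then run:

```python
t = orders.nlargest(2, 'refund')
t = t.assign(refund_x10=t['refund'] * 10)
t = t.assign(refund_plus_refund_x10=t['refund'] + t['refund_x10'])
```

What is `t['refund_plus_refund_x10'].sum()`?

take 2 rows with largest refund:
    status  refund customer
1  pending      96      Pia
0  pending      80      Pia
add column refund_x10 = t['refund'] * 10:
    status  refund customer  refund_x10
1  pending      96      Pia         960
0  pending      80      Pia         800
add column refund_plus_refund_x10 = t['refund'] + t['refund_x10']:
    status  refund customer  refund_x10  refund_plus_refund_x10
1  pending      96      Pia         960                    1056
0  pending      80      Pia         800                     880
The sum of column 'refund_plus_refund_x10' is 1936.

1936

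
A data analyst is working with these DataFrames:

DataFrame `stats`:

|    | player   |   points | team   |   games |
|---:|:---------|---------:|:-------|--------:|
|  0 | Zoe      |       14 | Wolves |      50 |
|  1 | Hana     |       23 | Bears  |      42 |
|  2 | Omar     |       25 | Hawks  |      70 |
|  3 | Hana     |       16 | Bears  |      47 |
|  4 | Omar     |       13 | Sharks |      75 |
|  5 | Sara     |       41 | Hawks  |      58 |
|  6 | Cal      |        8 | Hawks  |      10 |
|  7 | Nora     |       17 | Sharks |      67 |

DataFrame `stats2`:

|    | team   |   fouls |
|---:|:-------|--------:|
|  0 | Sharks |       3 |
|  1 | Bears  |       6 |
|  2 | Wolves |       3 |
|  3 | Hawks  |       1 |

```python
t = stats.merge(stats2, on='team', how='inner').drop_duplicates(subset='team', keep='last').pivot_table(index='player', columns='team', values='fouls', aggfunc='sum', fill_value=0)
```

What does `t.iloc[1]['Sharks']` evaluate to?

merge on 'team' (how='inner') → 8 rows:
  player  points    team  games  fouls
0    Zoe      14  Wolves     50      3
1   Hana      23   Bears     42      6
2   Omar      25   Hawks     70      1
3   Hana      16   Bears     47      6
4   Omar      13  Sharks     75      3
5   Sara      41   Hawks     58      1
6    Cal       8   Hawks     10      1
7   Nora      17  Sharks     67      3
drop duplicate team (keep=last):
  player  points    team  games  fouls
0    Zoe      14  Wolves     50      3
3   Hana      16   Bears     47      6
6    Cal       8   Hawks     10      1
7   Nora      17  Sharks     67      3
pivot: rows=player, cols=team, sum(fouls):
team    Bears  Hawks  Sharks  Wolves
player                              
Cal         0      1       0       0
Hana        6      0       0       0
Nora        0      0       3       0
Zoe         0      0       0       3
Finally, value at position 1, column 'Sharks' = 0.

0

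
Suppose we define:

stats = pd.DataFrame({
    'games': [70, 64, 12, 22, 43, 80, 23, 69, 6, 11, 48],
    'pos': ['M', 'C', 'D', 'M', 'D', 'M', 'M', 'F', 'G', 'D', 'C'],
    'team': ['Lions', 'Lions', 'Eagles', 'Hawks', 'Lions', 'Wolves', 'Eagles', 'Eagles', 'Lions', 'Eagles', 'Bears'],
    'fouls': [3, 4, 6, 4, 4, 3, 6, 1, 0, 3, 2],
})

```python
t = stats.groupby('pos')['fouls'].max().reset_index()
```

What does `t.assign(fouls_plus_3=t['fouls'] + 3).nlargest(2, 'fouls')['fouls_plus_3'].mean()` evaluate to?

9.0

group by pos, max of fouls:
pos
C    4
D    6
F    1
G    0
M    6
Name: fouls, dtype: int64
reset_index():
  pos  fouls
0   C      4
1   D      6
2   F      1
3   G      0
4   M      6
add column fouls_plus_3 = t['fouls'] + 3:
  pos  fouls  fouls_plus_3
0   C      4             7
1   D      6             9
2   F      1             4
3   G      0             3
4   M      6             9
take 2 rows with largest fouls:
  pos  fouls  fouls_plus_3
1   D      6             9
4   M      6             9
Then the mean of column 'fouls_plus_3': 9.0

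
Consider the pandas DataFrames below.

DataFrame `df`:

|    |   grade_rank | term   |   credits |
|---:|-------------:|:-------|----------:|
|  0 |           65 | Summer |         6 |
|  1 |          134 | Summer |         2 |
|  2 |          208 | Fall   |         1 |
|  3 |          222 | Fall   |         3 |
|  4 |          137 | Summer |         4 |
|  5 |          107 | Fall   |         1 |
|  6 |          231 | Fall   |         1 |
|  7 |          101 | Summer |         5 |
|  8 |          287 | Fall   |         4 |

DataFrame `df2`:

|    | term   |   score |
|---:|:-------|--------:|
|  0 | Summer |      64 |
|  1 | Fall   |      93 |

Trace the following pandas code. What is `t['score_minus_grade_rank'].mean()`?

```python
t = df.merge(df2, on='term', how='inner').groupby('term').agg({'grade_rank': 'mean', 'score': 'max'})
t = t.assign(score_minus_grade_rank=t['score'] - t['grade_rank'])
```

merge on 'term' (how='inner') → 9 rows:
   grade_rank    term  credits  score
0          65  Summer        6     64
1         134  Summer        2     64
2         208    Fall        1     93
3         222    Fall        3     93
4         137  Summer        4     64
5         107    Fall        1     93
6         231    Fall        1     93
7         101  Summer        5     64
8         287    Fall        4     93
group by term: mean(grade_rank), max(score):
        grade_rank  score
term                     
Fall        211.00     93
Summer      109.25     64
add column score_minus_grade_rank = t['score'] - t['grade_rank']:
        grade_rank  score  score_minus_grade_rank
term                                             
Fall        211.00     93                 -118.00
Summer      109.25     64                  -45.25

-81.625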